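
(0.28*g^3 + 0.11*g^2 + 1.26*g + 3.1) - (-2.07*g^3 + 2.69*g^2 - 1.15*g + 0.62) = 2.35*g^3 - 2.58*g^2 + 2.41*g + 2.48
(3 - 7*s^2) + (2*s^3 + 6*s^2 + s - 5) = 2*s^3 - s^2 + s - 2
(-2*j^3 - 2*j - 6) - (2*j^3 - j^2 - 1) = -4*j^3 + j^2 - 2*j - 5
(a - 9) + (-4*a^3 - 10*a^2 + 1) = -4*a^3 - 10*a^2 + a - 8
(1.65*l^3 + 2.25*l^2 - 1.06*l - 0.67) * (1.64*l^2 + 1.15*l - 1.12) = 2.706*l^5 + 5.5875*l^4 - 0.9989*l^3 - 4.8378*l^2 + 0.4167*l + 0.7504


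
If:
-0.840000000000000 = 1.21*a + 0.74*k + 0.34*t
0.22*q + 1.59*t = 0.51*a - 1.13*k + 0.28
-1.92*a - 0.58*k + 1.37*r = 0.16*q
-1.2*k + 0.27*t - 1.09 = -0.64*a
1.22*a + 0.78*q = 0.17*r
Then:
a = -0.32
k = -0.93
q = 0.33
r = -0.80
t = 0.69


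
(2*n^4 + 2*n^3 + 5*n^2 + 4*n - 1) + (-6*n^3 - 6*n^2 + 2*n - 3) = 2*n^4 - 4*n^3 - n^2 + 6*n - 4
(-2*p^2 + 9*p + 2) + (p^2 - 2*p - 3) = -p^2 + 7*p - 1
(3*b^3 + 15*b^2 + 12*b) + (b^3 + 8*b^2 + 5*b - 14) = 4*b^3 + 23*b^2 + 17*b - 14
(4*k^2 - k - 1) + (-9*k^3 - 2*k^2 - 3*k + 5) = -9*k^3 + 2*k^2 - 4*k + 4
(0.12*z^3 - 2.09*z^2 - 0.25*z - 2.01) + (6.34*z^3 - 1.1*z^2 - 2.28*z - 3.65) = 6.46*z^3 - 3.19*z^2 - 2.53*z - 5.66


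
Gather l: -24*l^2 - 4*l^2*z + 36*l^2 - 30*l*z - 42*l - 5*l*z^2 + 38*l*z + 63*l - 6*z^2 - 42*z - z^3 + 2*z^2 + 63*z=l^2*(12 - 4*z) + l*(-5*z^2 + 8*z + 21) - z^3 - 4*z^2 + 21*z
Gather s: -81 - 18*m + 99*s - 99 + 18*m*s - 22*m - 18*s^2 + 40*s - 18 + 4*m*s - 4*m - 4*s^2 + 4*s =-44*m - 22*s^2 + s*(22*m + 143) - 198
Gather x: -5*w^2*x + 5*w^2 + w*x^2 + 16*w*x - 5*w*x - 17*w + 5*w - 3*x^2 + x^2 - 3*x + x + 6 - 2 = 5*w^2 - 12*w + x^2*(w - 2) + x*(-5*w^2 + 11*w - 2) + 4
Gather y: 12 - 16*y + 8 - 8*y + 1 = 21 - 24*y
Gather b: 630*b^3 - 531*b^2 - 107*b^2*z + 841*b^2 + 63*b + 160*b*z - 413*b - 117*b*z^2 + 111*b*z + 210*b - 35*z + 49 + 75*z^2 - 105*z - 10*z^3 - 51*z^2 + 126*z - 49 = 630*b^3 + b^2*(310 - 107*z) + b*(-117*z^2 + 271*z - 140) - 10*z^3 + 24*z^2 - 14*z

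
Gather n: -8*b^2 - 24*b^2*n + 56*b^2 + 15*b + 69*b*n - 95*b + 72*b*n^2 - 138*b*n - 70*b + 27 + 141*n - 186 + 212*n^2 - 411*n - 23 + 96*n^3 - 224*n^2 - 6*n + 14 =48*b^2 - 150*b + 96*n^3 + n^2*(72*b - 12) + n*(-24*b^2 - 69*b - 276) - 168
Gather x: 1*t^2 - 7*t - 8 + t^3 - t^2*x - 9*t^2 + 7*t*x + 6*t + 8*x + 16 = t^3 - 8*t^2 - t + x*(-t^2 + 7*t + 8) + 8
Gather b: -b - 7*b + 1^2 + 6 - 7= -8*b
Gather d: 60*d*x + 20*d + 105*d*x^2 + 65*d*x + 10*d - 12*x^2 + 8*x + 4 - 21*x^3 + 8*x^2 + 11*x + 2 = d*(105*x^2 + 125*x + 30) - 21*x^3 - 4*x^2 + 19*x + 6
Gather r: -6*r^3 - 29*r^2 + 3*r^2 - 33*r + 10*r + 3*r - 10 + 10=-6*r^3 - 26*r^2 - 20*r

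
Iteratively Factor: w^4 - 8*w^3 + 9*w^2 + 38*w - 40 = (w + 2)*(w^3 - 10*w^2 + 29*w - 20) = (w - 4)*(w + 2)*(w^2 - 6*w + 5) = (w - 4)*(w - 1)*(w + 2)*(w - 5)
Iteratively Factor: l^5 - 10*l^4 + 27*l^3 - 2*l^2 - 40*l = (l - 5)*(l^4 - 5*l^3 + 2*l^2 + 8*l) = (l - 5)*(l + 1)*(l^3 - 6*l^2 + 8*l) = (l - 5)*(l - 4)*(l + 1)*(l^2 - 2*l) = (l - 5)*(l - 4)*(l - 2)*(l + 1)*(l)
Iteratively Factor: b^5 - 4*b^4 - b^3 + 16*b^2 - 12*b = (b - 2)*(b^4 - 2*b^3 - 5*b^2 + 6*b) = (b - 3)*(b - 2)*(b^3 + b^2 - 2*b) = (b - 3)*(b - 2)*(b + 2)*(b^2 - b) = b*(b - 3)*(b - 2)*(b + 2)*(b - 1)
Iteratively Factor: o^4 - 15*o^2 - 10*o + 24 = (o - 1)*(o^3 + o^2 - 14*o - 24) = (o - 4)*(o - 1)*(o^2 + 5*o + 6) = (o - 4)*(o - 1)*(o + 3)*(o + 2)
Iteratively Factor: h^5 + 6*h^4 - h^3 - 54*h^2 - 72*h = (h)*(h^4 + 6*h^3 - h^2 - 54*h - 72) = h*(h - 3)*(h^3 + 9*h^2 + 26*h + 24) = h*(h - 3)*(h + 3)*(h^2 + 6*h + 8) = h*(h - 3)*(h + 2)*(h + 3)*(h + 4)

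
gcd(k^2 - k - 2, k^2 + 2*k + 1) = k + 1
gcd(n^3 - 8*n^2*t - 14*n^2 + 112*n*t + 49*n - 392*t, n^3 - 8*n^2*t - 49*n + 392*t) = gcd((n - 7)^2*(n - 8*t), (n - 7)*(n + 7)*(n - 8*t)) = -n^2 + 8*n*t + 7*n - 56*t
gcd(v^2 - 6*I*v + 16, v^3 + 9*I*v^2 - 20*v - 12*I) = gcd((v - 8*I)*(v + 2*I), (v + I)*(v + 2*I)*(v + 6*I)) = v + 2*I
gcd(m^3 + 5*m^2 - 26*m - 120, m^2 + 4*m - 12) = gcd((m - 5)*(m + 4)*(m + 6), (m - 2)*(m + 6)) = m + 6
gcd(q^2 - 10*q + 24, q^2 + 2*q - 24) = q - 4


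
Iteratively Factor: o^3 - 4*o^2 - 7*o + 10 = (o - 1)*(o^2 - 3*o - 10) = (o - 5)*(o - 1)*(o + 2)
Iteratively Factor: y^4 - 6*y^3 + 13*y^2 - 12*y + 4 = (y - 1)*(y^3 - 5*y^2 + 8*y - 4) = (y - 1)^2*(y^2 - 4*y + 4) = (y - 2)*(y - 1)^2*(y - 2)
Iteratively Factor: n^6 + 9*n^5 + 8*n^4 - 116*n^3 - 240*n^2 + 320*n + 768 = (n + 4)*(n^5 + 5*n^4 - 12*n^3 - 68*n^2 + 32*n + 192) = (n + 4)^2*(n^4 + n^3 - 16*n^2 - 4*n + 48) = (n - 2)*(n + 4)^2*(n^3 + 3*n^2 - 10*n - 24) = (n - 3)*(n - 2)*(n + 4)^2*(n^2 + 6*n + 8) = (n - 3)*(n - 2)*(n + 2)*(n + 4)^2*(n + 4)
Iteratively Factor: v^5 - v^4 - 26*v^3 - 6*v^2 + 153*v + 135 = (v - 5)*(v^4 + 4*v^3 - 6*v^2 - 36*v - 27) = (v - 5)*(v + 3)*(v^3 + v^2 - 9*v - 9) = (v - 5)*(v - 3)*(v + 3)*(v^2 + 4*v + 3) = (v - 5)*(v - 3)*(v + 1)*(v + 3)*(v + 3)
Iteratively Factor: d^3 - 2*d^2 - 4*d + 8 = (d + 2)*(d^2 - 4*d + 4) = (d - 2)*(d + 2)*(d - 2)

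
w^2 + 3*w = w*(w + 3)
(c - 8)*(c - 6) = c^2 - 14*c + 48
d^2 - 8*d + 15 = (d - 5)*(d - 3)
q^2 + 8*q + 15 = (q + 3)*(q + 5)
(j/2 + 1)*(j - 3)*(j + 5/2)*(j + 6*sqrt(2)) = j^4/2 + 3*j^3/4 + 3*sqrt(2)*j^3 - 17*j^2/4 + 9*sqrt(2)*j^2/2 - 51*sqrt(2)*j/2 - 15*j/2 - 45*sqrt(2)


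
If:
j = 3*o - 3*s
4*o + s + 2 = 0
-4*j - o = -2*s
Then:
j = -2/23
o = -28/69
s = -26/69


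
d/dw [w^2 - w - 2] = 2*w - 1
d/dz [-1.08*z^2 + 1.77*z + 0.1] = 1.77 - 2.16*z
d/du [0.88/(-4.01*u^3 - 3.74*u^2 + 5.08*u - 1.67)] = (10.5864*u^2 + 6.5824*u - 4.4704)/(4.01*u^3 + 3.74*u^2 - 5.08*u + 1.67)^2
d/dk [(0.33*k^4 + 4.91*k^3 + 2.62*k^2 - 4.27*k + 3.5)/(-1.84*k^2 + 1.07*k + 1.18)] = (-1.2144*k^5 - 7.9751*k^4 + 12.065*k^3 + 12.328*k^2 + 19.0632*k - 8.7836)/(3.3856*k^4 - 3.9376*k^3 - 3.1975*k^2 + 2.5252*k + 1.3924)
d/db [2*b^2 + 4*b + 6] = 4*b + 4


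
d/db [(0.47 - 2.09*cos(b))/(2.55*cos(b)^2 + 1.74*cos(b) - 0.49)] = (-5.3295*cos(b)^2 + 2.397*cos(b) - 0.2063)*sin(b)/(6.5025*cos(b)^4 + 8.874*cos(b)^3 + 0.5286*cos(b)^2 - 1.7052*cos(b) + 0.2401)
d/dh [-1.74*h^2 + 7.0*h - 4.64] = 7.0 - 3.48*h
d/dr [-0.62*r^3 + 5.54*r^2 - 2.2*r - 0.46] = -1.86*r^2 + 11.08*r - 2.2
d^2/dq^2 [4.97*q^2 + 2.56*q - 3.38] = 9.94000000000000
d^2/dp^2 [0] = 0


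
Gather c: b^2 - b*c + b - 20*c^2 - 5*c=b^2 + b - 20*c^2 + c*(-b - 5)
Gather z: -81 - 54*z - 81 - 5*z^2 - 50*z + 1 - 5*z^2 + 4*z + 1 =-10*z^2 - 100*z - 160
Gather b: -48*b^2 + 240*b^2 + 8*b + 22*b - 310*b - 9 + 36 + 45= 192*b^2 - 280*b + 72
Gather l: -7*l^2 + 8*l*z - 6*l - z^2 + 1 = -7*l^2 + l*(8*z - 6) - z^2 + 1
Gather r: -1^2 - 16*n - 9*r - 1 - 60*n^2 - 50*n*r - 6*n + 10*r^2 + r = -60*n^2 - 22*n + 10*r^2 + r*(-50*n - 8) - 2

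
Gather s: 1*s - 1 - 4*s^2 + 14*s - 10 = -4*s^2 + 15*s - 11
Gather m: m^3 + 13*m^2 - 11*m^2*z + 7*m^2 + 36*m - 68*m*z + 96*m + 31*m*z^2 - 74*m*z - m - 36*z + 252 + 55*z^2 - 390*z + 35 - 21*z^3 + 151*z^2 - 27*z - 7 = m^3 + m^2*(20 - 11*z) + m*(31*z^2 - 142*z + 131) - 21*z^3 + 206*z^2 - 453*z + 280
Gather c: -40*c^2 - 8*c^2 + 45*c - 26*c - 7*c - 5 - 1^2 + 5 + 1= -48*c^2 + 12*c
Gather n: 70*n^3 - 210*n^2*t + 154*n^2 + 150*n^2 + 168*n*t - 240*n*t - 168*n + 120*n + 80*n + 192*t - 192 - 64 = 70*n^3 + n^2*(304 - 210*t) + n*(32 - 72*t) + 192*t - 256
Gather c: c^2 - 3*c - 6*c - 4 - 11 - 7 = c^2 - 9*c - 22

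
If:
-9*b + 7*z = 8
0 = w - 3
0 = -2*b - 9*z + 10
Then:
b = -2/95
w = 3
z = 106/95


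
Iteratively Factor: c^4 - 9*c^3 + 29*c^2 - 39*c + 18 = (c - 1)*(c^3 - 8*c^2 + 21*c - 18) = (c - 3)*(c - 1)*(c^2 - 5*c + 6) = (c - 3)*(c - 2)*(c - 1)*(c - 3)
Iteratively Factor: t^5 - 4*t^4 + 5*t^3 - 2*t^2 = (t - 1)*(t^4 - 3*t^3 + 2*t^2) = t*(t - 1)*(t^3 - 3*t^2 + 2*t) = t*(t - 1)^2*(t^2 - 2*t) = t*(t - 2)*(t - 1)^2*(t)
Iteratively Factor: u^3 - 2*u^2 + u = (u)*(u^2 - 2*u + 1) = u*(u - 1)*(u - 1)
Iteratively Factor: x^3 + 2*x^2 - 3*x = (x + 3)*(x^2 - x) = (x - 1)*(x + 3)*(x)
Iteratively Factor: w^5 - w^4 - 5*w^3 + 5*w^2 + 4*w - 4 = (w - 2)*(w^4 + w^3 - 3*w^2 - w + 2) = (w - 2)*(w - 1)*(w^3 + 2*w^2 - w - 2) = (w - 2)*(w - 1)^2*(w^2 + 3*w + 2) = (w - 2)*(w - 1)^2*(w + 2)*(w + 1)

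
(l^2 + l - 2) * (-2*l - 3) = -2*l^3 - 5*l^2 + l + 6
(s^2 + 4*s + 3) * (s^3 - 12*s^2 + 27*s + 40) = s^5 - 8*s^4 - 18*s^3 + 112*s^2 + 241*s + 120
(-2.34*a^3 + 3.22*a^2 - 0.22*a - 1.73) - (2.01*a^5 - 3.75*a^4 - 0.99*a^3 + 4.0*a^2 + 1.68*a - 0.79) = -2.01*a^5 + 3.75*a^4 - 1.35*a^3 - 0.78*a^2 - 1.9*a - 0.94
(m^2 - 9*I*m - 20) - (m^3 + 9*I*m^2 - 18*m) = -m^3 + m^2 - 9*I*m^2 + 18*m - 9*I*m - 20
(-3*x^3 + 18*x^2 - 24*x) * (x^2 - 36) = -3*x^5 + 18*x^4 + 84*x^3 - 648*x^2 + 864*x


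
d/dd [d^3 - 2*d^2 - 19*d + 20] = 3*d^2 - 4*d - 19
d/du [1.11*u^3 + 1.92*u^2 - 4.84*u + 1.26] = 3.33*u^2 + 3.84*u - 4.84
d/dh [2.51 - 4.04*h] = -4.04000000000000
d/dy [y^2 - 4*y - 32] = 2*y - 4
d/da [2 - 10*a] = -10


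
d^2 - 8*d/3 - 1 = (d - 3)*(d + 1/3)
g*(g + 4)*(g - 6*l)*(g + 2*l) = g^4 - 4*g^3*l + 4*g^3 - 12*g^2*l^2 - 16*g^2*l - 48*g*l^2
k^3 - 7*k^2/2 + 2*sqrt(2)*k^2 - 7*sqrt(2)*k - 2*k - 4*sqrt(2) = (k - 4)*(k + 1/2)*(k + 2*sqrt(2))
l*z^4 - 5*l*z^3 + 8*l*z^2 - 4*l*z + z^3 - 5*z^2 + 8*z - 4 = (z - 2)^2*(z - 1)*(l*z + 1)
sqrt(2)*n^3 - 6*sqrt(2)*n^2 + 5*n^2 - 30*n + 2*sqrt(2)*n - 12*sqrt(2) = (n - 6)*(n + 2*sqrt(2))*(sqrt(2)*n + 1)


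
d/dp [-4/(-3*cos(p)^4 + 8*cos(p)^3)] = 48*(cos(p) - 2)*sin(p)/((3*cos(p) - 8)^2*cos(p)^4)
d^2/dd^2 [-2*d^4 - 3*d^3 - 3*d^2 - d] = -24*d^2 - 18*d - 6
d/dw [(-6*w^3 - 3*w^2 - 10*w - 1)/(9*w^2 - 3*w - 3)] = (-6*w^4 + 4*w^3 + 17*w^2 + 4*w + 3)/(9*w^4 - 6*w^3 - 5*w^2 + 2*w + 1)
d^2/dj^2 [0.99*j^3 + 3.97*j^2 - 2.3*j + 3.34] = 5.94*j + 7.94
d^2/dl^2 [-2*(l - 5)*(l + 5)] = -4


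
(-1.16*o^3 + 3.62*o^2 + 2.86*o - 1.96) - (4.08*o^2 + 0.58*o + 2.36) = -1.16*o^3 - 0.46*o^2 + 2.28*o - 4.32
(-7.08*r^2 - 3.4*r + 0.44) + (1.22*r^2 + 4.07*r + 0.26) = -5.86*r^2 + 0.67*r + 0.7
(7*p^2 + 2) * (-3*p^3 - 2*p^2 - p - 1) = -21*p^5 - 14*p^4 - 13*p^3 - 11*p^2 - 2*p - 2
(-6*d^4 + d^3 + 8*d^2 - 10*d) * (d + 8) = -6*d^5 - 47*d^4 + 16*d^3 + 54*d^2 - 80*d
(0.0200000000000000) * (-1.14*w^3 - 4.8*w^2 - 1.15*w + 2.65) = -0.0228*w^3 - 0.096*w^2 - 0.023*w + 0.053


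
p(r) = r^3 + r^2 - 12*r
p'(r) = 3*r^2 + 2*r - 12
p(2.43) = -8.91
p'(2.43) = 10.57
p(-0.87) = 10.54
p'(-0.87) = -11.47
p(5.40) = 121.82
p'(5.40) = 86.28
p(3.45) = 11.57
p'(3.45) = 30.61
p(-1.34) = 15.47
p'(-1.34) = -9.29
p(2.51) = -8.01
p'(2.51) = 11.92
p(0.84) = -8.78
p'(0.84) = -8.20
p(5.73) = 152.21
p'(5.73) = 97.96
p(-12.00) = -1440.00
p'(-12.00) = 396.00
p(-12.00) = -1440.00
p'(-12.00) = 396.00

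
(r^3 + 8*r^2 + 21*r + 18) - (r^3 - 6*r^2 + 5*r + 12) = 14*r^2 + 16*r + 6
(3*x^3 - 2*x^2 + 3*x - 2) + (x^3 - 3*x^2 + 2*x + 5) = 4*x^3 - 5*x^2 + 5*x + 3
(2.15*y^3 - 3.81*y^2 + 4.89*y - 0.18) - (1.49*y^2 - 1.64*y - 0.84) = 2.15*y^3 - 5.3*y^2 + 6.53*y + 0.66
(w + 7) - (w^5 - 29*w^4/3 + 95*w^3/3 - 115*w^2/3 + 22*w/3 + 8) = -w^5 + 29*w^4/3 - 95*w^3/3 + 115*w^2/3 - 19*w/3 - 1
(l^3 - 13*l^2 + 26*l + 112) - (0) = l^3 - 13*l^2 + 26*l + 112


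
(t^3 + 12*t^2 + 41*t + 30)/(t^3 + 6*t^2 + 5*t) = (t + 6)/t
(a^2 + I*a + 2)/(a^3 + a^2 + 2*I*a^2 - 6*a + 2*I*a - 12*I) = (a - I)/(a^2 + a - 6)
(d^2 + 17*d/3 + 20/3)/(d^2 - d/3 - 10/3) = (d + 4)/(d - 2)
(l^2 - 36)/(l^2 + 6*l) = (l - 6)/l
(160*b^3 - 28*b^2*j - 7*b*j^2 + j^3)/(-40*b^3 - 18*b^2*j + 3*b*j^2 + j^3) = (-8*b + j)/(2*b + j)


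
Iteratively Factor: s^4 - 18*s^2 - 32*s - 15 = (s - 5)*(s^3 + 5*s^2 + 7*s + 3) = (s - 5)*(s + 3)*(s^2 + 2*s + 1) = (s - 5)*(s + 1)*(s + 3)*(s + 1)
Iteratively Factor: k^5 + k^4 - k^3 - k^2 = (k + 1)*(k^4 - k^2) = (k - 1)*(k + 1)*(k^3 + k^2) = k*(k - 1)*(k + 1)*(k^2 + k) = k*(k - 1)*(k + 1)^2*(k)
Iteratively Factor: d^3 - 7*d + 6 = (d - 2)*(d^2 + 2*d - 3) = (d - 2)*(d - 1)*(d + 3)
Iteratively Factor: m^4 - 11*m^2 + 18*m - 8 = (m - 2)*(m^3 + 2*m^2 - 7*m + 4) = (m - 2)*(m - 1)*(m^2 + 3*m - 4) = (m - 2)*(m - 1)^2*(m + 4)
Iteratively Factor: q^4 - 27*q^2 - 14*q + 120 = (q + 3)*(q^3 - 3*q^2 - 18*q + 40) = (q - 2)*(q + 3)*(q^2 - q - 20) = (q - 5)*(q - 2)*(q + 3)*(q + 4)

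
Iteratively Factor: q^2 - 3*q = (q - 3)*(q)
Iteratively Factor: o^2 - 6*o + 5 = (o - 1)*(o - 5)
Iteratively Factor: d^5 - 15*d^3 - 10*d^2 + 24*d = (d)*(d^4 - 15*d^2 - 10*d + 24) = d*(d + 3)*(d^3 - 3*d^2 - 6*d + 8) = d*(d + 2)*(d + 3)*(d^2 - 5*d + 4) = d*(d - 4)*(d + 2)*(d + 3)*(d - 1)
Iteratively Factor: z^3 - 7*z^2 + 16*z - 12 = (z - 3)*(z^2 - 4*z + 4) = (z - 3)*(z - 2)*(z - 2)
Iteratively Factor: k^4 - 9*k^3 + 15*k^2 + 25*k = (k - 5)*(k^3 - 4*k^2 - 5*k) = (k - 5)*(k + 1)*(k^2 - 5*k) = k*(k - 5)*(k + 1)*(k - 5)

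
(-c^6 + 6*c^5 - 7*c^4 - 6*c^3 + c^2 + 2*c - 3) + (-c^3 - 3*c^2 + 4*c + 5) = -c^6 + 6*c^5 - 7*c^4 - 7*c^3 - 2*c^2 + 6*c + 2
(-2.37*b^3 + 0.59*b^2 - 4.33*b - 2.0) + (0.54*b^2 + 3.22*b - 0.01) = -2.37*b^3 + 1.13*b^2 - 1.11*b - 2.01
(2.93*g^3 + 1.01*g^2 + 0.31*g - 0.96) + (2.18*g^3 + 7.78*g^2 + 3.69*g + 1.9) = 5.11*g^3 + 8.79*g^2 + 4.0*g + 0.94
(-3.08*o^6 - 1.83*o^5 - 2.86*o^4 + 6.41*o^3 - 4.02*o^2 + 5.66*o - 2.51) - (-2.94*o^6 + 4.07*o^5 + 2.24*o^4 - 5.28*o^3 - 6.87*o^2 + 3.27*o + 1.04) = -0.14*o^6 - 5.9*o^5 - 5.1*o^4 + 11.69*o^3 + 2.85*o^2 + 2.39*o - 3.55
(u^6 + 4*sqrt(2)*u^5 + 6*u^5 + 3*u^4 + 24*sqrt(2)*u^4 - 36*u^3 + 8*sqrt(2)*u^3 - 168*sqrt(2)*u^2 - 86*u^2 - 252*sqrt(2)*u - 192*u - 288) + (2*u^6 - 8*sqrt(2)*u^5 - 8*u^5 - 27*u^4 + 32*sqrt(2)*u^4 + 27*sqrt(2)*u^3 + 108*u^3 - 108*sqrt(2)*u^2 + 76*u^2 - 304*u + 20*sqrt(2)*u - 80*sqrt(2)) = 3*u^6 - 4*sqrt(2)*u^5 - 2*u^5 - 24*u^4 + 56*sqrt(2)*u^4 + 35*sqrt(2)*u^3 + 72*u^3 - 276*sqrt(2)*u^2 - 10*u^2 - 496*u - 232*sqrt(2)*u - 288 - 80*sqrt(2)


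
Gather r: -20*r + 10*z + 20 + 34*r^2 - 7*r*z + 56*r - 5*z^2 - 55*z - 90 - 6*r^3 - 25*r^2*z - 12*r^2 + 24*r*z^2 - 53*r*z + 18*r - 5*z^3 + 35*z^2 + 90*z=-6*r^3 + r^2*(22 - 25*z) + r*(24*z^2 - 60*z + 54) - 5*z^3 + 30*z^2 + 45*z - 70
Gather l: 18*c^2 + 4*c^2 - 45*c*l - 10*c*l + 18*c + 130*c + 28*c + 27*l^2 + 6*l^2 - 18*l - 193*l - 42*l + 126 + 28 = 22*c^2 + 176*c + 33*l^2 + l*(-55*c - 253) + 154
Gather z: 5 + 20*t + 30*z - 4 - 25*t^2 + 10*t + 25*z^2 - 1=-25*t^2 + 30*t + 25*z^2 + 30*z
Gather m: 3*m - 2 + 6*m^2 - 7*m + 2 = 6*m^2 - 4*m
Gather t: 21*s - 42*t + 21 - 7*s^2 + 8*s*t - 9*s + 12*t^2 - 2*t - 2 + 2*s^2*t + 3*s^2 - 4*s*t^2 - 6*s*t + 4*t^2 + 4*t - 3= -4*s^2 + 12*s + t^2*(16 - 4*s) + t*(2*s^2 + 2*s - 40) + 16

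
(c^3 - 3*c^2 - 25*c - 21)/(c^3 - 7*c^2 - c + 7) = (c + 3)/(c - 1)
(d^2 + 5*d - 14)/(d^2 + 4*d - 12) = (d + 7)/(d + 6)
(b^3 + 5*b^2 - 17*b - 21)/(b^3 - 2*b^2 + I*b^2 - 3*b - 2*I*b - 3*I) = (b + 7)/(b + I)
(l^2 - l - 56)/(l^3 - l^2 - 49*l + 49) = (l - 8)/(l^2 - 8*l + 7)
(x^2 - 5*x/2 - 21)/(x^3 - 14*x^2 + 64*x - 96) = (x + 7/2)/(x^2 - 8*x + 16)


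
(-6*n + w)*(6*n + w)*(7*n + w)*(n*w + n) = -252*n^4*w - 252*n^4 - 36*n^3*w^2 - 36*n^3*w + 7*n^2*w^3 + 7*n^2*w^2 + n*w^4 + n*w^3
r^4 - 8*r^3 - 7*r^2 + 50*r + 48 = (r - 8)*(r - 3)*(r + 1)*(r + 2)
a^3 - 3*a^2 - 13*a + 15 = (a - 5)*(a - 1)*(a + 3)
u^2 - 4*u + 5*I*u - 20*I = (u - 4)*(u + 5*I)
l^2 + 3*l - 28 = (l - 4)*(l + 7)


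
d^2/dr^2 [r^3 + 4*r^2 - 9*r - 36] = 6*r + 8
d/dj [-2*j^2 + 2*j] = 2 - 4*j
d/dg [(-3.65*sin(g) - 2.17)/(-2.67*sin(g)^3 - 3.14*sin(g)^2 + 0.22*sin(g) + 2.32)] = (-28.24585*sin(g) + 4.87275*sin(3*g) + 14.42135*cos(2*g) - 22.41195)*cos(g)/(2.67*sin(g)^3 + 3.14*sin(g)^2 - 0.22*sin(g) - 2.32)^2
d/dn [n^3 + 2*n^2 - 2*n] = 3*n^2 + 4*n - 2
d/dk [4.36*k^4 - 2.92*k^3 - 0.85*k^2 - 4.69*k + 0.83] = 17.44*k^3 - 8.76*k^2 - 1.7*k - 4.69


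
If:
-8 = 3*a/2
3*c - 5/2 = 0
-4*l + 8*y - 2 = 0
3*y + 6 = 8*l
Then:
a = -16/3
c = 5/6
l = 27/26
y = 10/13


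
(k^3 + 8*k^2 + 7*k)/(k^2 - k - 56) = k*(k + 1)/(k - 8)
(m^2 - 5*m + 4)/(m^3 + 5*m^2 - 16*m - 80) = (m - 1)/(m^2 + 9*m + 20)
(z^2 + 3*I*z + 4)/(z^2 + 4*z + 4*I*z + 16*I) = (z - I)/(z + 4)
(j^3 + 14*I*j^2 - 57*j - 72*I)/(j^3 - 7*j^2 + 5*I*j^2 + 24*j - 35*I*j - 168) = (j^2 + 6*I*j - 9)/(j^2 - j*(7 + 3*I) + 21*I)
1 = 1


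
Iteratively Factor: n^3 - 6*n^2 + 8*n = (n - 2)*(n^2 - 4*n) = n*(n - 2)*(n - 4)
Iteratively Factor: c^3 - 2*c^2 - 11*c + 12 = (c - 4)*(c^2 + 2*c - 3) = (c - 4)*(c - 1)*(c + 3)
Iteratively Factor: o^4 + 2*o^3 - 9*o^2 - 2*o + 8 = (o - 2)*(o^3 + 4*o^2 - o - 4) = (o - 2)*(o + 4)*(o^2 - 1) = (o - 2)*(o + 1)*(o + 4)*(o - 1)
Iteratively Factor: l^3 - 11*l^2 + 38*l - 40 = (l - 5)*(l^2 - 6*l + 8) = (l - 5)*(l - 2)*(l - 4)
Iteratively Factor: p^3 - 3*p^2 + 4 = (p + 1)*(p^2 - 4*p + 4) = (p - 2)*(p + 1)*(p - 2)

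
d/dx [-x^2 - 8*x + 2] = -2*x - 8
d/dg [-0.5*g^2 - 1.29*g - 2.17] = -1.0*g - 1.29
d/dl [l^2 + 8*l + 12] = 2*l + 8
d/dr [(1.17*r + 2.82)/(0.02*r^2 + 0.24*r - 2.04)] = (0.0234*r^2 + 0.2808*r - (0.04*r + 0.24)*(1.17*r + 2.82) - 2.3868)/(0.02*r^2 + 0.24*r - 2.04)^2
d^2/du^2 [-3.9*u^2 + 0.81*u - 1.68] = -7.80000000000000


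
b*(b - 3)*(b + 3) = b^3 - 9*b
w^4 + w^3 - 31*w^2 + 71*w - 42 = (w - 3)*(w - 2)*(w - 1)*(w + 7)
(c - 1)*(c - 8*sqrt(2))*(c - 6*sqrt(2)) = c^3 - 14*sqrt(2)*c^2 - c^2 + 14*sqrt(2)*c + 96*c - 96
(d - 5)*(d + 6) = d^2 + d - 30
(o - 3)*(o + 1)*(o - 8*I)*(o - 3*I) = o^4 - 2*o^3 - 11*I*o^3 - 27*o^2 + 22*I*o^2 + 48*o + 33*I*o + 72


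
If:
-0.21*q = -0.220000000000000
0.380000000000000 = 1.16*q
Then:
No Solution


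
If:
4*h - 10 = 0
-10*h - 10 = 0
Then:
No Solution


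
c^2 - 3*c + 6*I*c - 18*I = (c - 3)*(c + 6*I)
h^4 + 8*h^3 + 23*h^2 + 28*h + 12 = (h + 1)*(h + 2)^2*(h + 3)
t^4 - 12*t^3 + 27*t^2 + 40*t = t*(t - 8)*(t - 5)*(t + 1)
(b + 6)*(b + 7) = b^2 + 13*b + 42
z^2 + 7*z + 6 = (z + 1)*(z + 6)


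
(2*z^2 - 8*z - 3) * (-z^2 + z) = -2*z^4 + 10*z^3 - 5*z^2 - 3*z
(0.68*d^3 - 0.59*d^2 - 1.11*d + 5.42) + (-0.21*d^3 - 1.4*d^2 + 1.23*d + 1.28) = 0.47*d^3 - 1.99*d^2 + 0.12*d + 6.7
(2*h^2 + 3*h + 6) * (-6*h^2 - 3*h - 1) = -12*h^4 - 24*h^3 - 47*h^2 - 21*h - 6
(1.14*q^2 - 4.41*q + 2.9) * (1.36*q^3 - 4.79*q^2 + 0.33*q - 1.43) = 1.5504*q^5 - 11.4582*q^4 + 25.4441*q^3 - 16.9765*q^2 + 7.2633*q - 4.147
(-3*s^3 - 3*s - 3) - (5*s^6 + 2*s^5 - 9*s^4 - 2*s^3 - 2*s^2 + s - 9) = -5*s^6 - 2*s^5 + 9*s^4 - s^3 + 2*s^2 - 4*s + 6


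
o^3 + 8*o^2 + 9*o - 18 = (o - 1)*(o + 3)*(o + 6)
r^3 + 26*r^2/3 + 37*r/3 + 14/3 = (r + 2/3)*(r + 1)*(r + 7)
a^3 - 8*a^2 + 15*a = a*(a - 5)*(a - 3)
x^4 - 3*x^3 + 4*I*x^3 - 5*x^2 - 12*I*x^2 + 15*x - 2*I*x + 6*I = (x - 3)*(x + I)^2*(x + 2*I)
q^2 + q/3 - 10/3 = (q - 5/3)*(q + 2)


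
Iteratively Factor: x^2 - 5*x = (x)*(x - 5)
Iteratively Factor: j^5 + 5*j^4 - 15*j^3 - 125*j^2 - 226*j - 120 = (j + 2)*(j^4 + 3*j^3 - 21*j^2 - 83*j - 60) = (j + 1)*(j + 2)*(j^3 + 2*j^2 - 23*j - 60) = (j - 5)*(j + 1)*(j + 2)*(j^2 + 7*j + 12) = (j - 5)*(j + 1)*(j + 2)*(j + 3)*(j + 4)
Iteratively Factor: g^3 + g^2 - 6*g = (g - 2)*(g^2 + 3*g) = g*(g - 2)*(g + 3)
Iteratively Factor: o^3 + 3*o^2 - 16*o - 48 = (o + 3)*(o^2 - 16) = (o - 4)*(o + 3)*(o + 4)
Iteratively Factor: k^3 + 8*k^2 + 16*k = (k + 4)*(k^2 + 4*k) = k*(k + 4)*(k + 4)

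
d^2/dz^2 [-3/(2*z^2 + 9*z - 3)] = 6*(4*z^2 + 18*z - (4*z + 9)^2 - 6)/(2*z^2 + 9*z - 3)^3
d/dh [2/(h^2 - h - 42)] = 2*(1 - 2*h)/(-h^2 + h + 42)^2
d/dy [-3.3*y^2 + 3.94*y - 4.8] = 3.94 - 6.6*y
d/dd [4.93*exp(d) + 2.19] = 4.93*exp(d)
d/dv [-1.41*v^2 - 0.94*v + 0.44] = -2.82*v - 0.94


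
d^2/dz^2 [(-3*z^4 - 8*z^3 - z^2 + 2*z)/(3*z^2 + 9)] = 2*(-3*z^6 - 27*z^4 + 26*z^3 - 153*z^2 - 234*z - 9)/(3*(z^6 + 9*z^4 + 27*z^2 + 27))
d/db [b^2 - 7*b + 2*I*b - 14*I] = 2*b - 7 + 2*I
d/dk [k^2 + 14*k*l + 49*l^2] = 2*k + 14*l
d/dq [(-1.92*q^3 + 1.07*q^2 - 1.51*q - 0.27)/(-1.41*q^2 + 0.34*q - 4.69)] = (2.7072*q^4 - 1.3056*q^3 + 25.2491*q^2 - 10.798*q + 7.1737)/(1.9881*q^4 - 0.9588*q^3 + 13.3414*q^2 - 3.1892*q + 21.9961)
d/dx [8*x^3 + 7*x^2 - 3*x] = 24*x^2 + 14*x - 3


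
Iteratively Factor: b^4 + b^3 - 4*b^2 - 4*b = (b - 2)*(b^3 + 3*b^2 + 2*b) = b*(b - 2)*(b^2 + 3*b + 2) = b*(b - 2)*(b + 1)*(b + 2)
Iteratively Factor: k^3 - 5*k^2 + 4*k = (k - 4)*(k^2 - k) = k*(k - 4)*(k - 1)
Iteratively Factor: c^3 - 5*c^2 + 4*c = (c - 4)*(c^2 - c) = (c - 4)*(c - 1)*(c)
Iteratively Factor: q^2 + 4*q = (q)*(q + 4)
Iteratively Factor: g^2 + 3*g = (g + 3)*(g)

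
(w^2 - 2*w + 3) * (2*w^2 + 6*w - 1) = 2*w^4 + 2*w^3 - 7*w^2 + 20*w - 3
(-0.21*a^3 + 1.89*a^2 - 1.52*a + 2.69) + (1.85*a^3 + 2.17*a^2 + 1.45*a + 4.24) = 1.64*a^3 + 4.06*a^2 - 0.0700000000000001*a + 6.93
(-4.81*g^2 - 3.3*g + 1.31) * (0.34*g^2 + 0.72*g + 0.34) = -1.6354*g^4 - 4.5852*g^3 - 3.566*g^2 - 0.1788*g + 0.4454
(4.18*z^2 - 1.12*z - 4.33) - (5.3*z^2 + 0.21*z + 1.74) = -1.12*z^2 - 1.33*z - 6.07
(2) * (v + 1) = 2*v + 2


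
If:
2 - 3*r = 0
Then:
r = 2/3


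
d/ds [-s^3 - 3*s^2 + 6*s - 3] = -3*s^2 - 6*s + 6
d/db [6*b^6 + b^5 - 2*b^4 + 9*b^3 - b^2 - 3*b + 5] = 36*b^5 + 5*b^4 - 8*b^3 + 27*b^2 - 2*b - 3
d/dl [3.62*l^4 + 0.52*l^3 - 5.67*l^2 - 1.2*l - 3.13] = 14.48*l^3 + 1.56*l^2 - 11.34*l - 1.2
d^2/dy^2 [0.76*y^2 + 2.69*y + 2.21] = 1.52000000000000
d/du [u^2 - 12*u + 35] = 2*u - 12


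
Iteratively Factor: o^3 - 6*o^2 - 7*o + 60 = (o + 3)*(o^2 - 9*o + 20) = (o - 5)*(o + 3)*(o - 4)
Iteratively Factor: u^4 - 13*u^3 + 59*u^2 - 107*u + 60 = (u - 5)*(u^3 - 8*u^2 + 19*u - 12) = (u - 5)*(u - 4)*(u^2 - 4*u + 3) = (u - 5)*(u - 4)*(u - 3)*(u - 1)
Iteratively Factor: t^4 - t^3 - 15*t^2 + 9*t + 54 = (t - 3)*(t^3 + 2*t^2 - 9*t - 18) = (t - 3)*(t + 2)*(t^2 - 9) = (t - 3)^2*(t + 2)*(t + 3)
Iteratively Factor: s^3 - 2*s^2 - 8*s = (s + 2)*(s^2 - 4*s) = (s - 4)*(s + 2)*(s)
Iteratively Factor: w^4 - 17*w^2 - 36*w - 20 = (w + 2)*(w^3 - 2*w^2 - 13*w - 10) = (w + 2)^2*(w^2 - 4*w - 5) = (w - 5)*(w + 2)^2*(w + 1)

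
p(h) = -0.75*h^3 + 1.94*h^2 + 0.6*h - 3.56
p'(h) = -2.25*h^2 + 3.88*h + 0.6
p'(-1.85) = -14.28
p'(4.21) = -22.94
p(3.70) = -12.77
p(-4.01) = 73.59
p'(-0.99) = -5.45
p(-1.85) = 6.72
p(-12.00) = 1564.60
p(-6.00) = 224.68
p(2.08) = -0.67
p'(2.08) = -1.06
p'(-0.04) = 0.44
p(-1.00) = -1.47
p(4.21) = -22.61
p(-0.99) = -1.52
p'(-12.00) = -369.96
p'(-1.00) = -5.53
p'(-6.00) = -103.68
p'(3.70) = -15.85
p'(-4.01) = -51.14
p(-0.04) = -3.58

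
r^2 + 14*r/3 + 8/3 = (r + 2/3)*(r + 4)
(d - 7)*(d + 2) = d^2 - 5*d - 14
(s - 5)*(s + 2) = s^2 - 3*s - 10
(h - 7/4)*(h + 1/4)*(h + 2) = h^3 + h^2/2 - 55*h/16 - 7/8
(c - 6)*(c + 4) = c^2 - 2*c - 24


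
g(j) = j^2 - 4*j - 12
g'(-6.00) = -16.00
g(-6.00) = 48.00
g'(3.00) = 2.00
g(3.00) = -15.00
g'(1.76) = -0.48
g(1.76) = -15.94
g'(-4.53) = -13.06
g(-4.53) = 26.64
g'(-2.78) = -9.56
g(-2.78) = 6.85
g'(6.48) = 8.96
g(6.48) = 4.07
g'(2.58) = 1.16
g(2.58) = -15.66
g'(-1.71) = -7.42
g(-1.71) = -2.24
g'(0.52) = -2.96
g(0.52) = -13.81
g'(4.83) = 5.66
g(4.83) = -7.99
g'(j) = 2*j - 4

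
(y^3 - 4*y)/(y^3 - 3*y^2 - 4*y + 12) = y/(y - 3)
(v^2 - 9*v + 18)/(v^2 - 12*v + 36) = (v - 3)/(v - 6)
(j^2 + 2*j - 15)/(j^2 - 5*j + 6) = (j + 5)/(j - 2)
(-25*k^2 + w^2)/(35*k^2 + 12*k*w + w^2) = (-5*k + w)/(7*k + w)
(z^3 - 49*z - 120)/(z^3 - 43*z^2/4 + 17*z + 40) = 4*(z^2 + 8*z + 15)/(4*z^2 - 11*z - 20)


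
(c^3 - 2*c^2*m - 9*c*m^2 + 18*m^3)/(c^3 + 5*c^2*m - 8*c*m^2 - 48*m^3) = (c^2 + c*m - 6*m^2)/(c^2 + 8*c*m + 16*m^2)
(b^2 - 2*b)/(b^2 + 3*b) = (b - 2)/(b + 3)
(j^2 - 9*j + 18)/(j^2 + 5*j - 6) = (j^2 - 9*j + 18)/(j^2 + 5*j - 6)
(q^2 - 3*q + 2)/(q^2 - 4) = (q - 1)/(q + 2)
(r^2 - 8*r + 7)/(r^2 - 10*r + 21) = (r - 1)/(r - 3)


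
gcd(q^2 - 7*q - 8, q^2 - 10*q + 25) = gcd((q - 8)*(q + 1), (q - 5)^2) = 1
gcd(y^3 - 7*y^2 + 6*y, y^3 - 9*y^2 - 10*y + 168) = y - 6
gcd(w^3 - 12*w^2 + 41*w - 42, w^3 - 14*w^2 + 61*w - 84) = w^2 - 10*w + 21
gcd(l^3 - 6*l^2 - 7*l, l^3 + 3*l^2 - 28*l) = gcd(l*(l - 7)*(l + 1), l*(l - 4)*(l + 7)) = l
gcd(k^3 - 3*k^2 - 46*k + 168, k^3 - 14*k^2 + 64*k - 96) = k^2 - 10*k + 24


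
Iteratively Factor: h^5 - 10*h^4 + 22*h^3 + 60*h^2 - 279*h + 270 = (h - 2)*(h^4 - 8*h^3 + 6*h^2 + 72*h - 135) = (h - 2)*(h + 3)*(h^3 - 11*h^2 + 39*h - 45) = (h - 3)*(h - 2)*(h + 3)*(h^2 - 8*h + 15) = (h - 3)^2*(h - 2)*(h + 3)*(h - 5)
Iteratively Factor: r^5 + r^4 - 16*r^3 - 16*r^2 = (r + 4)*(r^4 - 3*r^3 - 4*r^2) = (r + 1)*(r + 4)*(r^3 - 4*r^2) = (r - 4)*(r + 1)*(r + 4)*(r^2) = r*(r - 4)*(r + 1)*(r + 4)*(r)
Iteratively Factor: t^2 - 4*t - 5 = (t - 5)*(t + 1)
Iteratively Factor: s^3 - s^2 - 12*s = (s - 4)*(s^2 + 3*s) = s*(s - 4)*(s + 3)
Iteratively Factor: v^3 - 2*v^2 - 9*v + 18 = (v - 3)*(v^2 + v - 6) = (v - 3)*(v - 2)*(v + 3)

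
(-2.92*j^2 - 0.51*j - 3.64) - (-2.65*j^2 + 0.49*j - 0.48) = -0.27*j^2 - 1.0*j - 3.16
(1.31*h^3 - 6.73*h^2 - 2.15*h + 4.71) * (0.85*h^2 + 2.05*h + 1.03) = 1.1135*h^5 - 3.035*h^4 - 14.2747*h^3 - 7.3359*h^2 + 7.441*h + 4.8513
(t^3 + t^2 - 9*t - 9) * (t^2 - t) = t^5 - 10*t^3 + 9*t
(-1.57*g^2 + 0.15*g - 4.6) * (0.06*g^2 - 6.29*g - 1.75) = -0.0942*g^4 + 9.8843*g^3 + 1.528*g^2 + 28.6715*g + 8.05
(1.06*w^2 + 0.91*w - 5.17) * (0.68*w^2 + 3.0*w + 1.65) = 0.7208*w^4 + 3.7988*w^3 + 0.9634*w^2 - 14.0085*w - 8.5305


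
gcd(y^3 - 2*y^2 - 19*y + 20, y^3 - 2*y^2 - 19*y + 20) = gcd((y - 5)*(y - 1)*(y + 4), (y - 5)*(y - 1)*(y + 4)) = y^3 - 2*y^2 - 19*y + 20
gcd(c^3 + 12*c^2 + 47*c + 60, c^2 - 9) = c + 3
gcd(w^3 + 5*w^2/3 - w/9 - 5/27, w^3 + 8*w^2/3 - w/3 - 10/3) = w + 5/3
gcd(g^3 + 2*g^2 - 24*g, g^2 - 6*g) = g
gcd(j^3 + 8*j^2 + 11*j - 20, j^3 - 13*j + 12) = j^2 + 3*j - 4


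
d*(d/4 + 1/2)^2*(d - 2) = d^4/16 + d^3/8 - d^2/4 - d/2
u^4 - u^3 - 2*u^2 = u^2*(u - 2)*(u + 1)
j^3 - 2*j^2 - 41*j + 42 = (j - 7)*(j - 1)*(j + 6)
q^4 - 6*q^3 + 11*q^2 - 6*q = q*(q - 3)*(q - 2)*(q - 1)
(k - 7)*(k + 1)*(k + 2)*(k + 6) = k^4 + 2*k^3 - 43*k^2 - 128*k - 84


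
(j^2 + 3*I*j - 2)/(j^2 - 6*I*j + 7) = (j + 2*I)/(j - 7*I)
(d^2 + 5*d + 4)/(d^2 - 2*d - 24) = (d + 1)/(d - 6)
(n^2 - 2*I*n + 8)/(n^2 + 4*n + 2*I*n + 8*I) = (n - 4*I)/(n + 4)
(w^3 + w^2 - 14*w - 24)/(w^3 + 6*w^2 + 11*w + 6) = (w - 4)/(w + 1)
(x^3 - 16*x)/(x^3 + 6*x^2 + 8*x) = (x - 4)/(x + 2)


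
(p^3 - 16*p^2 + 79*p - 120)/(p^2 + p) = (p^3 - 16*p^2 + 79*p - 120)/(p*(p + 1))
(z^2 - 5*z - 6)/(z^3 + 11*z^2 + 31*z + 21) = (z - 6)/(z^2 + 10*z + 21)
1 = 1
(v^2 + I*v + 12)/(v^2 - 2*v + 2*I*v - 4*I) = (v^2 + I*v + 12)/(v^2 + 2*v*(-1 + I) - 4*I)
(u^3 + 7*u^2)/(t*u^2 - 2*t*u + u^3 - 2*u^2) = u*(u + 7)/(t*u - 2*t + u^2 - 2*u)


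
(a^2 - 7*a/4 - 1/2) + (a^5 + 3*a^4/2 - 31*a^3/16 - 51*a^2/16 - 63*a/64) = a^5 + 3*a^4/2 - 31*a^3/16 - 35*a^2/16 - 175*a/64 - 1/2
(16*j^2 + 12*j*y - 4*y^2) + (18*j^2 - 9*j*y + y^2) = 34*j^2 + 3*j*y - 3*y^2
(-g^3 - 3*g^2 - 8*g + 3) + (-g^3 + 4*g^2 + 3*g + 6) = -2*g^3 + g^2 - 5*g + 9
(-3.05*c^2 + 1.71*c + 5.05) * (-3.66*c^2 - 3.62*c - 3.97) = 11.163*c^4 + 4.7824*c^3 - 12.5647*c^2 - 25.0697*c - 20.0485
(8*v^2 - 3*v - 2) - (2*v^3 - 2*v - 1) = -2*v^3 + 8*v^2 - v - 1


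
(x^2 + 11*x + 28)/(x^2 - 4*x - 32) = (x + 7)/(x - 8)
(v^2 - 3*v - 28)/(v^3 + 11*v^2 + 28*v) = (v - 7)/(v*(v + 7))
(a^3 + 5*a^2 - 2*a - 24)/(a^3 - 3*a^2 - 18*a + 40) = (a + 3)/(a - 5)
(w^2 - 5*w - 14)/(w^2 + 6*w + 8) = (w - 7)/(w + 4)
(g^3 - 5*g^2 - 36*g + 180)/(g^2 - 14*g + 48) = (g^2 + g - 30)/(g - 8)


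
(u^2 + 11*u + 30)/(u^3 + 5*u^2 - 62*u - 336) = (u + 5)/(u^2 - u - 56)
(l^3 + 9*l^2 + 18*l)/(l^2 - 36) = l*(l + 3)/(l - 6)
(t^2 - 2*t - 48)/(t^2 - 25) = (t^2 - 2*t - 48)/(t^2 - 25)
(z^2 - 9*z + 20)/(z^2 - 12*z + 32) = (z - 5)/(z - 8)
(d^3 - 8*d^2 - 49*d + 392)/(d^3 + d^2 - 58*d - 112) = (d - 7)/(d + 2)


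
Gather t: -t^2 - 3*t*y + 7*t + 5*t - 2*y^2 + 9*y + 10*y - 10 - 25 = -t^2 + t*(12 - 3*y) - 2*y^2 + 19*y - 35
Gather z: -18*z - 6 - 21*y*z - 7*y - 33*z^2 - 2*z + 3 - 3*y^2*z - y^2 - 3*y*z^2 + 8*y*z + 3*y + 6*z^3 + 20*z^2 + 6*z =-y^2 - 4*y + 6*z^3 + z^2*(-3*y - 13) + z*(-3*y^2 - 13*y - 14) - 3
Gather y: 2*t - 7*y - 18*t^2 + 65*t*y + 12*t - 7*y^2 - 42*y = -18*t^2 + 14*t - 7*y^2 + y*(65*t - 49)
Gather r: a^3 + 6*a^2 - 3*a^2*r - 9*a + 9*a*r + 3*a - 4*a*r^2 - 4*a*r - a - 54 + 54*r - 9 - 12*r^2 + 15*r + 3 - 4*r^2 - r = a^3 + 6*a^2 - 7*a + r^2*(-4*a - 16) + r*(-3*a^2 + 5*a + 68) - 60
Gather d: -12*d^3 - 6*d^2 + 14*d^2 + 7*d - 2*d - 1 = -12*d^3 + 8*d^2 + 5*d - 1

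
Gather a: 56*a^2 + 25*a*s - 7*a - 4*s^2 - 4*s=56*a^2 + a*(25*s - 7) - 4*s^2 - 4*s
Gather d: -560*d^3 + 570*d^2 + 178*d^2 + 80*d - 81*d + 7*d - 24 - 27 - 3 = -560*d^3 + 748*d^2 + 6*d - 54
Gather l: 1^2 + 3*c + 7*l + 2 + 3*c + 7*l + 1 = 6*c + 14*l + 4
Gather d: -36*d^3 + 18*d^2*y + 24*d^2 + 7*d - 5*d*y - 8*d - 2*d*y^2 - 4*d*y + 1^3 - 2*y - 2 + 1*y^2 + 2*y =-36*d^3 + d^2*(18*y + 24) + d*(-2*y^2 - 9*y - 1) + y^2 - 1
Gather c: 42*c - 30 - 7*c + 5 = 35*c - 25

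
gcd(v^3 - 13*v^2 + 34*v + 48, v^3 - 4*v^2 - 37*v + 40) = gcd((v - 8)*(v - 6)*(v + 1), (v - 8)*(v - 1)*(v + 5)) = v - 8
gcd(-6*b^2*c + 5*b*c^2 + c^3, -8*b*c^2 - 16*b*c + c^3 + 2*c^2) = c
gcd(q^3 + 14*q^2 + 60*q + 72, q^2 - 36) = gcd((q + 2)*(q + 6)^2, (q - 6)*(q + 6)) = q + 6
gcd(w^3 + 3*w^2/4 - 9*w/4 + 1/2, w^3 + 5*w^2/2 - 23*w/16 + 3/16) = w - 1/4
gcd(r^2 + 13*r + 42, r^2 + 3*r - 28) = r + 7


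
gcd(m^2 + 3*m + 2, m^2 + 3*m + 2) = m^2 + 3*m + 2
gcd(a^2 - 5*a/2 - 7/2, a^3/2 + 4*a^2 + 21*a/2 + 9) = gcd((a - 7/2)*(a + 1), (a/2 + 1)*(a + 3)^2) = 1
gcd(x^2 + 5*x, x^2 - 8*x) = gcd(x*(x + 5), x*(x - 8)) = x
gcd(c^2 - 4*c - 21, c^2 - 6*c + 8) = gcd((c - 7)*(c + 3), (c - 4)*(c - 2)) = 1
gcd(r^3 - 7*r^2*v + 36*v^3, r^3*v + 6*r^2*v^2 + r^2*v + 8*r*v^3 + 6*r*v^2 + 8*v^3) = r + 2*v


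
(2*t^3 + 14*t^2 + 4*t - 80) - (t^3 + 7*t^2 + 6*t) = t^3 + 7*t^2 - 2*t - 80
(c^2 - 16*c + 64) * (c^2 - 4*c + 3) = c^4 - 20*c^3 + 131*c^2 - 304*c + 192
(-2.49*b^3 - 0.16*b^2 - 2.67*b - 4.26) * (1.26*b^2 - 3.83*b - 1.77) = -3.1374*b^5 + 9.3351*b^4 + 1.6559*b^3 + 5.1417*b^2 + 21.0417*b + 7.5402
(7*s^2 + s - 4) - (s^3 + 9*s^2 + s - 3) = -s^3 - 2*s^2 - 1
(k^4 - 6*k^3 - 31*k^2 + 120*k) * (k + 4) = k^5 - 2*k^4 - 55*k^3 - 4*k^2 + 480*k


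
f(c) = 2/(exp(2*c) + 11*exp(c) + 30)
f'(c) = 2*(-2*exp(2*c) - 11*exp(c))/(exp(2*c) + 11*exp(c) + 30)^2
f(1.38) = 0.02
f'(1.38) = -0.02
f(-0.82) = 0.06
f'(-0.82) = -0.01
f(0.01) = 0.05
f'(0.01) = -0.01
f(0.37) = 0.04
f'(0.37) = -0.02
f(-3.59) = 0.07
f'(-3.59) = -0.00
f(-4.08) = 0.07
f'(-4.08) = -0.00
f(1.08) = 0.03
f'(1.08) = -0.02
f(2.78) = 0.00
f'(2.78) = -0.01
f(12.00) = 0.00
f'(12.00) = 0.00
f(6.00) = 0.00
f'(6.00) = 0.00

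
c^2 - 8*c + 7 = (c - 7)*(c - 1)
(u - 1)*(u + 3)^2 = u^3 + 5*u^2 + 3*u - 9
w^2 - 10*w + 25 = (w - 5)^2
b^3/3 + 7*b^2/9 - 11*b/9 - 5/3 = (b/3 + 1/3)*(b - 5/3)*(b + 3)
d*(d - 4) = d^2 - 4*d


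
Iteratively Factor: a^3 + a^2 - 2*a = (a - 1)*(a^2 + 2*a) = (a - 1)*(a + 2)*(a)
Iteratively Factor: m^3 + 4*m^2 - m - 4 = (m + 1)*(m^2 + 3*m - 4) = (m - 1)*(m + 1)*(m + 4)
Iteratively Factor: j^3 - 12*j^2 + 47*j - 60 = (j - 3)*(j^2 - 9*j + 20) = (j - 5)*(j - 3)*(j - 4)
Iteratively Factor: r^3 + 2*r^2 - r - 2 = (r + 1)*(r^2 + r - 2) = (r + 1)*(r + 2)*(r - 1)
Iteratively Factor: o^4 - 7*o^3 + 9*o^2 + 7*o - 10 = (o - 1)*(o^3 - 6*o^2 + 3*o + 10) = (o - 5)*(o - 1)*(o^2 - o - 2) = (o - 5)*(o - 1)*(o + 1)*(o - 2)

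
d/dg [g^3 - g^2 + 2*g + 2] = 3*g^2 - 2*g + 2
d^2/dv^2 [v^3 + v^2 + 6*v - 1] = 6*v + 2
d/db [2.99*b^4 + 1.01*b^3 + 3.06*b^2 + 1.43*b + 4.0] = 11.96*b^3 + 3.03*b^2 + 6.12*b + 1.43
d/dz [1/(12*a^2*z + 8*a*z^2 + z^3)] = (-12*a^2 - 16*a*z - 3*z^2)/(z^2*(12*a^2 + 8*a*z + z^2)^2)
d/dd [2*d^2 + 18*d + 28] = 4*d + 18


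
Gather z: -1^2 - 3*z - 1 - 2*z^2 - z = -2*z^2 - 4*z - 2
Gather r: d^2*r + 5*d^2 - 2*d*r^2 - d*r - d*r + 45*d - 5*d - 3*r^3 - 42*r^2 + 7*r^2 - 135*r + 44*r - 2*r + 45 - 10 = 5*d^2 + 40*d - 3*r^3 + r^2*(-2*d - 35) + r*(d^2 - 2*d - 93) + 35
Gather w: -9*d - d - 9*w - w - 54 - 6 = -10*d - 10*w - 60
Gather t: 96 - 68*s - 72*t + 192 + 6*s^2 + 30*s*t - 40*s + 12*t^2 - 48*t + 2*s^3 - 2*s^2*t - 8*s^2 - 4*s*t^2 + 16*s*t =2*s^3 - 2*s^2 - 108*s + t^2*(12 - 4*s) + t*(-2*s^2 + 46*s - 120) + 288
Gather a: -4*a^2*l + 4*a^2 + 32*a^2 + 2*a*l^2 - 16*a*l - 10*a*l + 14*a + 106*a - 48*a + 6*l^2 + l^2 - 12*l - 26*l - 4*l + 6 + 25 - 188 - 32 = a^2*(36 - 4*l) + a*(2*l^2 - 26*l + 72) + 7*l^2 - 42*l - 189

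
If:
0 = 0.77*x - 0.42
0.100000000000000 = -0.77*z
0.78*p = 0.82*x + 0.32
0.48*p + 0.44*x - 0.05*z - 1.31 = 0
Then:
No Solution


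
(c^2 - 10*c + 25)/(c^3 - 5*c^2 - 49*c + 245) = (c - 5)/(c^2 - 49)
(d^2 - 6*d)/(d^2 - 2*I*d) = (d - 6)/(d - 2*I)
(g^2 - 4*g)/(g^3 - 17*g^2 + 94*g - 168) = g/(g^2 - 13*g + 42)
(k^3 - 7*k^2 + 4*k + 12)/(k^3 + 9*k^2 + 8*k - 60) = (k^2 - 5*k - 6)/(k^2 + 11*k + 30)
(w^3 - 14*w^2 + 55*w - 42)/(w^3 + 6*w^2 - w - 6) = (w^2 - 13*w + 42)/(w^2 + 7*w + 6)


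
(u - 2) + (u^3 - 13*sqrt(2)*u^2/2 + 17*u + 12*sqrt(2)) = u^3 - 13*sqrt(2)*u^2/2 + 18*u - 2 + 12*sqrt(2)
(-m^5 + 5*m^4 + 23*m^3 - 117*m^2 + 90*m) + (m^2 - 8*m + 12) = -m^5 + 5*m^4 + 23*m^3 - 116*m^2 + 82*m + 12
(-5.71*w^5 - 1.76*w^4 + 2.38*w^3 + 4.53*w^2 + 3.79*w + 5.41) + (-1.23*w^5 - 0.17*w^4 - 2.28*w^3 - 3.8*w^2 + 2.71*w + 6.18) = -6.94*w^5 - 1.93*w^4 + 0.1*w^3 + 0.73*w^2 + 6.5*w + 11.59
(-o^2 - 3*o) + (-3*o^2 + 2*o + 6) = -4*o^2 - o + 6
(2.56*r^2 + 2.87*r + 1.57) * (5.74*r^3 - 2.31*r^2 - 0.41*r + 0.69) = 14.6944*r^5 + 10.5602*r^4 + 1.3325*r^3 - 3.037*r^2 + 1.3366*r + 1.0833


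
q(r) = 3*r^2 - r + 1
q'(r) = 6*r - 1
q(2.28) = 14.32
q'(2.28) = 12.68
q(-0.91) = 4.39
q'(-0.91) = -6.46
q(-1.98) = 14.74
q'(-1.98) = -12.88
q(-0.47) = 2.13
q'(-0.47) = -3.82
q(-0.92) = 4.46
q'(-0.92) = -6.52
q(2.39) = 15.75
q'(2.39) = 13.34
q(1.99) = 10.89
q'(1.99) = 10.94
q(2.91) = 23.49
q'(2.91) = 16.46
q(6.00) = 103.00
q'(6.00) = 35.00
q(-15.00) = 691.00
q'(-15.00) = -91.00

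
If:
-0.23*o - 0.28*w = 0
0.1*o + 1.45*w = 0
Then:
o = 0.00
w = 0.00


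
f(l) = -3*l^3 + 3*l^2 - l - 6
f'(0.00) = -1.00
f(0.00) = -6.00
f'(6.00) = -289.00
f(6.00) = -552.00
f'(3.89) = -113.85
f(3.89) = -141.09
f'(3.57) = -94.28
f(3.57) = -107.83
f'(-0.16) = -2.19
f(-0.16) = -5.75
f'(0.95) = -3.42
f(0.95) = -6.81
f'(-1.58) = -32.95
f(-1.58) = 14.90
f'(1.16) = -6.15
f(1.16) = -7.81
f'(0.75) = -1.56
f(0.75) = -6.33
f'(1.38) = -9.86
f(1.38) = -9.55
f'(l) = -9*l^2 + 6*l - 1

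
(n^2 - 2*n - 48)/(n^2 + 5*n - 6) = (n - 8)/(n - 1)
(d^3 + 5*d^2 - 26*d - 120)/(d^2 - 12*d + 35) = (d^2 + 10*d + 24)/(d - 7)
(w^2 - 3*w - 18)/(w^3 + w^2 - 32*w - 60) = (w + 3)/(w^2 + 7*w + 10)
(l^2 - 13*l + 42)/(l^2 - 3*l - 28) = (l - 6)/(l + 4)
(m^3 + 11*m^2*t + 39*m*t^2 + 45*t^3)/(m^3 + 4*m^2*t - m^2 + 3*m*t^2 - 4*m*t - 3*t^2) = (m^2 + 8*m*t + 15*t^2)/(m^2 + m*t - m - t)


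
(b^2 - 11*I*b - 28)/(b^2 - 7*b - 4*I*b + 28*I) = (b - 7*I)/(b - 7)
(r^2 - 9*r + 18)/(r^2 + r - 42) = (r - 3)/(r + 7)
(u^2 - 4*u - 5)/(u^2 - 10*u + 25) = (u + 1)/(u - 5)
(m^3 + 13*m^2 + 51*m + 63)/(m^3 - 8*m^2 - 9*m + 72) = (m^2 + 10*m + 21)/(m^2 - 11*m + 24)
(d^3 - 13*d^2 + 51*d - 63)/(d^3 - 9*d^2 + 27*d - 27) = (d - 7)/(d - 3)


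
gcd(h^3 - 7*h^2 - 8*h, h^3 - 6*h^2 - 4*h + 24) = 1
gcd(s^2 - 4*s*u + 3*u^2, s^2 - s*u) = s - u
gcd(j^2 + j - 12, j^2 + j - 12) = j^2 + j - 12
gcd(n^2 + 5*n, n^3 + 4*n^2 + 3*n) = n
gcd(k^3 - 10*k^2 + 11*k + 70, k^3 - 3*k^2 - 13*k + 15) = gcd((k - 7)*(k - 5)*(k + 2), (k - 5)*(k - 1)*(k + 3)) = k - 5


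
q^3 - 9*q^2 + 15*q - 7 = (q - 7)*(q - 1)^2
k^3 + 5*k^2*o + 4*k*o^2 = k*(k + o)*(k + 4*o)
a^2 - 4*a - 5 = (a - 5)*(a + 1)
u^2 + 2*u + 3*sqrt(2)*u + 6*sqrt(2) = (u + 2)*(u + 3*sqrt(2))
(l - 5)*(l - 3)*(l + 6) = l^3 - 2*l^2 - 33*l + 90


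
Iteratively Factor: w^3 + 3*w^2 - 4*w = (w - 1)*(w^2 + 4*w) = (w - 1)*(w + 4)*(w)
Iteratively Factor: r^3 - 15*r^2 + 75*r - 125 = (r - 5)*(r^2 - 10*r + 25) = (r - 5)^2*(r - 5)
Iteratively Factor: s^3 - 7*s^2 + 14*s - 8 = (s - 2)*(s^2 - 5*s + 4) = (s - 4)*(s - 2)*(s - 1)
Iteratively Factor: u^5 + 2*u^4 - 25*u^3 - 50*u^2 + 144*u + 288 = (u - 3)*(u^4 + 5*u^3 - 10*u^2 - 80*u - 96) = (u - 3)*(u + 3)*(u^3 + 2*u^2 - 16*u - 32) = (u - 3)*(u + 2)*(u + 3)*(u^2 - 16) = (u - 3)*(u + 2)*(u + 3)*(u + 4)*(u - 4)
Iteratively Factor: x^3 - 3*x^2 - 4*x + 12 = (x - 3)*(x^2 - 4) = (x - 3)*(x - 2)*(x + 2)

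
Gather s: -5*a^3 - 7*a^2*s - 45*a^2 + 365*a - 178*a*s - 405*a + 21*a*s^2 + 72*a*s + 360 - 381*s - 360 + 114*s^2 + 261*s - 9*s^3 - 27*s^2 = -5*a^3 - 45*a^2 - 40*a - 9*s^3 + s^2*(21*a + 87) + s*(-7*a^2 - 106*a - 120)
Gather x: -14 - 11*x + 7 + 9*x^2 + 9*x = 9*x^2 - 2*x - 7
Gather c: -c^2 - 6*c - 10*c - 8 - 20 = -c^2 - 16*c - 28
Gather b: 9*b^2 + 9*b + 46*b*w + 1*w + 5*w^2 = 9*b^2 + b*(46*w + 9) + 5*w^2 + w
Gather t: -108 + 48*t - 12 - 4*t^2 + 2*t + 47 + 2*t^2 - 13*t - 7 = -2*t^2 + 37*t - 80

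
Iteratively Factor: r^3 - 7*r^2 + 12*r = (r)*(r^2 - 7*r + 12) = r*(r - 4)*(r - 3)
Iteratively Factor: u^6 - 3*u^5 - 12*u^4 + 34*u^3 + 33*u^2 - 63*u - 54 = (u - 3)*(u^5 - 12*u^3 - 2*u^2 + 27*u + 18) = (u - 3)*(u + 1)*(u^4 - u^3 - 11*u^2 + 9*u + 18) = (u - 3)*(u - 2)*(u + 1)*(u^3 + u^2 - 9*u - 9) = (u - 3)^2*(u - 2)*(u + 1)*(u^2 + 4*u + 3) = (u - 3)^2*(u - 2)*(u + 1)*(u + 3)*(u + 1)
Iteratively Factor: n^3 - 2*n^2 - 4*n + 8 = (n + 2)*(n^2 - 4*n + 4) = (n - 2)*(n + 2)*(n - 2)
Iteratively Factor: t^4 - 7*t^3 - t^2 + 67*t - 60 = (t + 3)*(t^3 - 10*t^2 + 29*t - 20) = (t - 4)*(t + 3)*(t^2 - 6*t + 5) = (t - 4)*(t - 1)*(t + 3)*(t - 5)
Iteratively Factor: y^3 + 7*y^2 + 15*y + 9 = (y + 3)*(y^2 + 4*y + 3) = (y + 1)*(y + 3)*(y + 3)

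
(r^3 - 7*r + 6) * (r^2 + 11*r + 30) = r^5 + 11*r^4 + 23*r^3 - 71*r^2 - 144*r + 180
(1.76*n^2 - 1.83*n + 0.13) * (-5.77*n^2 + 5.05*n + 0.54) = -10.1552*n^4 + 19.4471*n^3 - 9.0412*n^2 - 0.3317*n + 0.0702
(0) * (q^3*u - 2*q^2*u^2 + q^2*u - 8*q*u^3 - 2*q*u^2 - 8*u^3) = 0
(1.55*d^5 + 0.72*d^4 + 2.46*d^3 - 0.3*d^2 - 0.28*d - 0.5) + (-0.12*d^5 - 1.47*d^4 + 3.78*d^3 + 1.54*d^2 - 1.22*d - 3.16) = 1.43*d^5 - 0.75*d^4 + 6.24*d^3 + 1.24*d^2 - 1.5*d - 3.66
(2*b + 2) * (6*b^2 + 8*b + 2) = 12*b^3 + 28*b^2 + 20*b + 4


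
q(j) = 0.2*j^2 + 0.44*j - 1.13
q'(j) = 0.4*j + 0.44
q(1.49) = -0.03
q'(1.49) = 1.04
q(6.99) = 11.72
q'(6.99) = 3.24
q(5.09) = 6.29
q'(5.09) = 2.48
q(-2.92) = -0.71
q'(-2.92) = -0.73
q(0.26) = -1.00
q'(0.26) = 0.54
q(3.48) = 2.82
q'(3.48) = 1.83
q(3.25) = 2.41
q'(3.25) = 1.74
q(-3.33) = -0.38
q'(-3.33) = -0.89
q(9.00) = 19.03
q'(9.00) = 4.04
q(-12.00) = 22.39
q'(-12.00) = -4.36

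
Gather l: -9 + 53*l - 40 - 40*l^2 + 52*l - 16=-40*l^2 + 105*l - 65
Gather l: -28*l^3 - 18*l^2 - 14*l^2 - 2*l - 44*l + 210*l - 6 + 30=-28*l^3 - 32*l^2 + 164*l + 24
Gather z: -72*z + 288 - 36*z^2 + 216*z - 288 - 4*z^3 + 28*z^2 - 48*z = -4*z^3 - 8*z^2 + 96*z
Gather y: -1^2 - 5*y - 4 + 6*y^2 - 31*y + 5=6*y^2 - 36*y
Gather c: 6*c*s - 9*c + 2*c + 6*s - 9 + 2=c*(6*s - 7) + 6*s - 7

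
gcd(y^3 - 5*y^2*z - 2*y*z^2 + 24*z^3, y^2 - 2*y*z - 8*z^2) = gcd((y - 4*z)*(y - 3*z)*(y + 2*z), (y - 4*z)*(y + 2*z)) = y^2 - 2*y*z - 8*z^2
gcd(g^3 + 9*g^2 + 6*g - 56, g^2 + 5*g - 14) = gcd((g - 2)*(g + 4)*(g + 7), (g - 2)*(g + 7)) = g^2 + 5*g - 14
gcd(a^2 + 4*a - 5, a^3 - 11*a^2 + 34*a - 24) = a - 1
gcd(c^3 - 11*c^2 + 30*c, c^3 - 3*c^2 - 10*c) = c^2 - 5*c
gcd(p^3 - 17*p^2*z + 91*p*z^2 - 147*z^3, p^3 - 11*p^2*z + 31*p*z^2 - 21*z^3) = p^2 - 10*p*z + 21*z^2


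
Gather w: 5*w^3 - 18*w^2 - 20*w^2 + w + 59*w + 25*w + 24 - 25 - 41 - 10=5*w^3 - 38*w^2 + 85*w - 52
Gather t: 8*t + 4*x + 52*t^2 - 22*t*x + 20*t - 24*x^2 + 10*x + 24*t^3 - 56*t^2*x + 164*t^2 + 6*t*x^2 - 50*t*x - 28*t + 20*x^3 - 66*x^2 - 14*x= 24*t^3 + t^2*(216 - 56*x) + t*(6*x^2 - 72*x) + 20*x^3 - 90*x^2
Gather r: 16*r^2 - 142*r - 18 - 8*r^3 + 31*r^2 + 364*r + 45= -8*r^3 + 47*r^2 + 222*r + 27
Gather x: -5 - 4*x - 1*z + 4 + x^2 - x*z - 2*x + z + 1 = x^2 + x*(-z - 6)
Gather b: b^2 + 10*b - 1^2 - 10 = b^2 + 10*b - 11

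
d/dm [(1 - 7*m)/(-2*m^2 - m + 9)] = (14*m^2 + 7*m - (4*m + 1)*(7*m - 1) - 63)/(2*m^2 + m - 9)^2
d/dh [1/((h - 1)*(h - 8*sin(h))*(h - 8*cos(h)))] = ((1 - h)*(h - 8*sin(h))*(8*sin(h) + 1) + (h - 1)*(h - 8*cos(h))*(8*cos(h) - 1) - (h - 8*sin(h))*(h - 8*cos(h)))/((h - 1)^2*(h - 8*sin(h))^2*(h - 8*cos(h))^2)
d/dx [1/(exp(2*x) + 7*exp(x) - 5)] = (-2*exp(x) - 7)*exp(x)/(exp(2*x) + 7*exp(x) - 5)^2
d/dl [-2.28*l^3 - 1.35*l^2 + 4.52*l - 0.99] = -6.84*l^2 - 2.7*l + 4.52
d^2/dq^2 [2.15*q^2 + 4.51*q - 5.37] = 4.30000000000000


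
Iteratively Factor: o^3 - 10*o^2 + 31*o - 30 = (o - 2)*(o^2 - 8*o + 15) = (o - 3)*(o - 2)*(o - 5)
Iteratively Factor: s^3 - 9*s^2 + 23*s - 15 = (s - 3)*(s^2 - 6*s + 5) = (s - 3)*(s - 1)*(s - 5)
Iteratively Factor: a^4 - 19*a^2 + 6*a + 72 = (a + 4)*(a^3 - 4*a^2 - 3*a + 18) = (a + 2)*(a + 4)*(a^2 - 6*a + 9) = (a - 3)*(a + 2)*(a + 4)*(a - 3)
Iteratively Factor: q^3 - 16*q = (q - 4)*(q^2 + 4*q) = q*(q - 4)*(q + 4)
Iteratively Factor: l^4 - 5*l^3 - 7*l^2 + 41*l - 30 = (l - 1)*(l^3 - 4*l^2 - 11*l + 30) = (l - 5)*(l - 1)*(l^2 + l - 6) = (l - 5)*(l - 2)*(l - 1)*(l + 3)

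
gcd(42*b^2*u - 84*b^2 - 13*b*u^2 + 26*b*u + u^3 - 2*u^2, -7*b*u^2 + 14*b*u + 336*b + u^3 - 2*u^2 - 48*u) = -7*b + u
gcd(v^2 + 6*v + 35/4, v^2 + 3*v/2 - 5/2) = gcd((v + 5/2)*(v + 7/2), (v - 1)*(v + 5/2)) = v + 5/2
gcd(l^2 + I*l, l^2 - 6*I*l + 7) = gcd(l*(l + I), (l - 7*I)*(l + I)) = l + I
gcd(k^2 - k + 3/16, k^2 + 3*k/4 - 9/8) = k - 3/4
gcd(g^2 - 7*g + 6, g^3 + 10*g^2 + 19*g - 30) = g - 1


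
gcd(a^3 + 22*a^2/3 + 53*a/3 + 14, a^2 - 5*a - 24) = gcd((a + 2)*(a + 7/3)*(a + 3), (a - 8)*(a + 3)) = a + 3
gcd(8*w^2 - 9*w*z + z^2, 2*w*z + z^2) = 1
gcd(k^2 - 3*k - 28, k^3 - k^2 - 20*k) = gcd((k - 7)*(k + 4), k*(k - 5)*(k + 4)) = k + 4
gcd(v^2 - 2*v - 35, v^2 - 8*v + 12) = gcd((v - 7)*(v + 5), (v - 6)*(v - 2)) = 1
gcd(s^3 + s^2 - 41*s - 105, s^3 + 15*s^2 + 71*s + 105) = s^2 + 8*s + 15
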